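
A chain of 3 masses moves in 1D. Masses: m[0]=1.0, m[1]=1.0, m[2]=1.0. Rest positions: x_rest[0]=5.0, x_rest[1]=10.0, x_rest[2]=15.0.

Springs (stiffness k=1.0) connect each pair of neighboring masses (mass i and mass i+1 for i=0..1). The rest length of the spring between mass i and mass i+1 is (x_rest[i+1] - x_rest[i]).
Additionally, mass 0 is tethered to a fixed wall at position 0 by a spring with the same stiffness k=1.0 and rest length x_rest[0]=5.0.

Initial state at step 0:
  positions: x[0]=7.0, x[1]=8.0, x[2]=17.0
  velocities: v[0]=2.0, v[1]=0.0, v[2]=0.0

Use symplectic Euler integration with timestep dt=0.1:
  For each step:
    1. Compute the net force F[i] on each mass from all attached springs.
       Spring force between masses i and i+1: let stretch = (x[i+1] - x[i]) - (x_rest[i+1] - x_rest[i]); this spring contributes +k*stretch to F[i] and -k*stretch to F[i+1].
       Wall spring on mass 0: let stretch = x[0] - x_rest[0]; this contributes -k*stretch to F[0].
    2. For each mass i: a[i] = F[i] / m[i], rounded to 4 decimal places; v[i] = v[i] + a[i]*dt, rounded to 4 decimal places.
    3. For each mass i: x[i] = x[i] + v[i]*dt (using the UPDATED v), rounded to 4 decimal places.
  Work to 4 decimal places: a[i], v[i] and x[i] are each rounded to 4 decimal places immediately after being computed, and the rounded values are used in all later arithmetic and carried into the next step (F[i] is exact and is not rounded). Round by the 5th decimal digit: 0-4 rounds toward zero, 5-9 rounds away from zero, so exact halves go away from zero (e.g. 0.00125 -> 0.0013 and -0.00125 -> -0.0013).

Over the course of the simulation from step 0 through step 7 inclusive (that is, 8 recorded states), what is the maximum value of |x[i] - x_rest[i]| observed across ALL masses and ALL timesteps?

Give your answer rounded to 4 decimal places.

Answer: 2.2340

Derivation:
Step 0: x=[7.0000 8.0000 17.0000] v=[2.0000 0.0000 0.0000]
Step 1: x=[7.1400 8.0800 16.9600] v=[1.4000 0.8000 -0.4000]
Step 2: x=[7.2180 8.2394 16.8812] v=[0.7800 1.5940 -0.7880]
Step 3: x=[7.2340 8.4750 16.7660] v=[0.1603 2.3560 -1.1522]
Step 4: x=[7.1901 8.7811 16.6179] v=[-0.4390 3.0610 -1.4813]
Step 5: x=[7.0902 9.1497 16.4414] v=[-0.9989 3.6856 -1.7650]
Step 6: x=[6.9400 9.5706 16.2420] v=[-1.5020 4.2088 -1.9942]
Step 7: x=[6.7467 10.0319 16.0259] v=[-1.9329 4.6129 -2.1613]
Max displacement = 2.2340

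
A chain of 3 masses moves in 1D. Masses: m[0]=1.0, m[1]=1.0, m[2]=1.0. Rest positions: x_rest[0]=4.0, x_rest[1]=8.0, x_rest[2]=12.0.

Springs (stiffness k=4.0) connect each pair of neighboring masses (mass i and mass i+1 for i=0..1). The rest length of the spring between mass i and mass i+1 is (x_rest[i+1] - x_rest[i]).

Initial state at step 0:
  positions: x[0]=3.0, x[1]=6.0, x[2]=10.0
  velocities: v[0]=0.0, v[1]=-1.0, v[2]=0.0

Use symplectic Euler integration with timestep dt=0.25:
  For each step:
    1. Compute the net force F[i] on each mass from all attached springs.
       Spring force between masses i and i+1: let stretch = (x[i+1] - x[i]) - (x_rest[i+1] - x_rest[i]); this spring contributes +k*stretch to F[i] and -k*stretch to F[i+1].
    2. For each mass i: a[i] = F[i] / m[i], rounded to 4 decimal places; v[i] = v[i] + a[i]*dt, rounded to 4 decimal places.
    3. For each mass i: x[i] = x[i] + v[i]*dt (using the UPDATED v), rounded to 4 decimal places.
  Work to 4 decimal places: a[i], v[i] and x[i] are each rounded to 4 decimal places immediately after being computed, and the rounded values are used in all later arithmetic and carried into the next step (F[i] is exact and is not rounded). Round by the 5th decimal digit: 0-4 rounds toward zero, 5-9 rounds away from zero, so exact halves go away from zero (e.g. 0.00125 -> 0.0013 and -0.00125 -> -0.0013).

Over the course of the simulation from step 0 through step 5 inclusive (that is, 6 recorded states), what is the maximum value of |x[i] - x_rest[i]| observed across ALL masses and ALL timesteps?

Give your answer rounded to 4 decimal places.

Step 0: x=[3.0000 6.0000 10.0000] v=[0.0000 -1.0000 0.0000]
Step 1: x=[2.7500 6.0000 10.0000] v=[-1.0000 0.0000 0.0000]
Step 2: x=[2.3125 6.1875 10.0000] v=[-1.7500 0.7500 0.0000]
Step 3: x=[1.8438 6.3594 10.0469] v=[-1.8750 0.6875 0.1875]
Step 4: x=[1.5040 6.3243 10.1719] v=[-1.3594 -0.1406 0.5000]
Step 5: x=[1.3692 6.0460 10.3350] v=[-0.5391 -1.1133 0.6524]
Max displacement = 2.6308

Answer: 2.6308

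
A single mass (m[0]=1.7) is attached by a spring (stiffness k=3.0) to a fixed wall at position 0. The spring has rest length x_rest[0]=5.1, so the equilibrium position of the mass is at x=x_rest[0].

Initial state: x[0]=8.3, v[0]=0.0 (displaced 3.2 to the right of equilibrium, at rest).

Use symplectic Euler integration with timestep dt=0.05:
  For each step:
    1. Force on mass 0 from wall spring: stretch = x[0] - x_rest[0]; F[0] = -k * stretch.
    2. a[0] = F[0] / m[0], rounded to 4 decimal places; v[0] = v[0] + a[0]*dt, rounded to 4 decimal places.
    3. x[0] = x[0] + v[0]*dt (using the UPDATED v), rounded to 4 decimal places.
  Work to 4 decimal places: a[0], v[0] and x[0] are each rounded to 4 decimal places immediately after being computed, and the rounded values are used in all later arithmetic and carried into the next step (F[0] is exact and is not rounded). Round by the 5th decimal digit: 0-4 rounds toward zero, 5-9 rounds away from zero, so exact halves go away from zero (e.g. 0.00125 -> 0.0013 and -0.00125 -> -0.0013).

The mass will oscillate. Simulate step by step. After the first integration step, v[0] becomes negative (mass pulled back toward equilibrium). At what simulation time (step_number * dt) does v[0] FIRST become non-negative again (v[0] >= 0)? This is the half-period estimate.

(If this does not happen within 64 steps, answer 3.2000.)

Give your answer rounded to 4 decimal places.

Answer: 2.4000

Derivation:
Step 0: x=[8.3000] v=[0.0000]
Step 1: x=[8.2859] v=[-0.2824]
Step 2: x=[8.2577] v=[-0.5635]
Step 3: x=[8.2156] v=[-0.8421]
Step 4: x=[8.1598] v=[-1.1170]
Step 5: x=[8.0905] v=[-1.3870]
Step 6: x=[8.0080] v=[-1.6509]
Step 7: x=[7.9126] v=[-1.9075]
Step 8: x=[7.8048] v=[-2.1557]
Step 9: x=[7.6851] v=[-2.3944]
Step 10: x=[7.5540] v=[-2.6225]
Step 11: x=[7.4121] v=[-2.8390]
Step 12: x=[7.2600] v=[-3.0430]
Step 13: x=[7.0983] v=[-3.2336]
Step 14: x=[6.9278] v=[-3.4099]
Step 15: x=[6.7492] v=[-3.5712]
Step 16: x=[6.5634] v=[-3.7167]
Step 17: x=[6.3711] v=[-3.8458]
Step 18: x=[6.1732] v=[-3.9580]
Step 19: x=[5.9706] v=[-4.0527]
Step 20: x=[5.7641] v=[-4.1295]
Step 21: x=[5.5547] v=[-4.1881]
Step 22: x=[5.3433] v=[-4.2282]
Step 23: x=[5.1308] v=[-4.2497]
Step 24: x=[4.9182] v=[-4.2524]
Step 25: x=[4.7064] v=[-4.2364]
Step 26: x=[4.4963] v=[-4.2017]
Step 27: x=[4.2889] v=[-4.1484]
Step 28: x=[4.0851] v=[-4.0768]
Step 29: x=[3.8857] v=[-3.9873]
Step 30: x=[3.6917] v=[-3.8802]
Step 31: x=[3.5039] v=[-3.7559]
Step 32: x=[3.3231] v=[-3.6151]
Step 33: x=[3.1502] v=[-3.4583]
Step 34: x=[2.9859] v=[-3.2863]
Step 35: x=[2.8309] v=[-3.0998]
Step 36: x=[2.6859] v=[-2.8996]
Step 37: x=[2.5516] v=[-2.6866]
Step 38: x=[2.4285] v=[-2.4617]
Step 39: x=[2.3172] v=[-2.2260]
Step 40: x=[2.2182] v=[-1.9805]
Step 41: x=[2.1319] v=[-1.7262]
Step 42: x=[2.0587] v=[-1.4643]
Step 43: x=[1.9989] v=[-1.1960]
Step 44: x=[1.9528] v=[-0.9224]
Step 45: x=[1.9206] v=[-0.6447]
Step 46: x=[1.9024] v=[-0.3642]
Step 47: x=[1.8983] v=[-0.0821]
Step 48: x=[1.9083] v=[0.2004]
First v>=0 after going negative at step 48, time=2.4000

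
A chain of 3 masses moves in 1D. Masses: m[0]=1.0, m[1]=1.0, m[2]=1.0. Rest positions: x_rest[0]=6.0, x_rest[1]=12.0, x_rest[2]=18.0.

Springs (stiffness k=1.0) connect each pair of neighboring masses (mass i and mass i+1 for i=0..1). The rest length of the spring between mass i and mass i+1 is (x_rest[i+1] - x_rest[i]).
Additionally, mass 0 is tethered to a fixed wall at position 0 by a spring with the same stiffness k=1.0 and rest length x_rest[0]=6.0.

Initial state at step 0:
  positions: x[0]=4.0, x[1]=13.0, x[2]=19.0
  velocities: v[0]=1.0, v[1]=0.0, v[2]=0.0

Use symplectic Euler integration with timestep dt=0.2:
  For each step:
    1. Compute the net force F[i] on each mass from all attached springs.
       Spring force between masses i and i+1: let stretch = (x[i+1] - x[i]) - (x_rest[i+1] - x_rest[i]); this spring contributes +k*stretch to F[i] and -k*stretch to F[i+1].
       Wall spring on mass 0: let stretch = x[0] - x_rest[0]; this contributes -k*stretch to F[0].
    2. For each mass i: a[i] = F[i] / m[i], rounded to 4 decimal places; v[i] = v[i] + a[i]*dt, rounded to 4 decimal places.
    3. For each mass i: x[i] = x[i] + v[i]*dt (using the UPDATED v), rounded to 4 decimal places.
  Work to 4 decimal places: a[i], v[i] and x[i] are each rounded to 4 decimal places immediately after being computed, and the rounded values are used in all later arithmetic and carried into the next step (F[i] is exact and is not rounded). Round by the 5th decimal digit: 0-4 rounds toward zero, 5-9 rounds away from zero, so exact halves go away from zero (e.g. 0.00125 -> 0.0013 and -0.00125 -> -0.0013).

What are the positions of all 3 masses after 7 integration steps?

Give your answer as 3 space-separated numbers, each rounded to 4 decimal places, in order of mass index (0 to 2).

Answer: 8.1167 11.7047 18.5957

Derivation:
Step 0: x=[4.0000 13.0000 19.0000] v=[1.0000 0.0000 0.0000]
Step 1: x=[4.4000 12.8800 19.0000] v=[2.0000 -0.6000 0.0000]
Step 2: x=[4.9632 12.6656 18.9952] v=[2.8160 -1.0720 -0.0240]
Step 3: x=[5.6360 12.3963 18.9772] v=[3.3638 -1.3466 -0.0899]
Step 4: x=[6.3537 12.1198 18.9360] v=[3.5887 -1.3825 -0.2061]
Step 5: x=[7.0479 11.8853 18.8621] v=[3.4712 -1.1725 -0.3693]
Step 6: x=[7.6537 11.7364 18.7492] v=[3.0291 -0.7446 -0.5647]
Step 7: x=[8.1167 11.7047 18.5957] v=[2.3149 -0.1586 -0.7673]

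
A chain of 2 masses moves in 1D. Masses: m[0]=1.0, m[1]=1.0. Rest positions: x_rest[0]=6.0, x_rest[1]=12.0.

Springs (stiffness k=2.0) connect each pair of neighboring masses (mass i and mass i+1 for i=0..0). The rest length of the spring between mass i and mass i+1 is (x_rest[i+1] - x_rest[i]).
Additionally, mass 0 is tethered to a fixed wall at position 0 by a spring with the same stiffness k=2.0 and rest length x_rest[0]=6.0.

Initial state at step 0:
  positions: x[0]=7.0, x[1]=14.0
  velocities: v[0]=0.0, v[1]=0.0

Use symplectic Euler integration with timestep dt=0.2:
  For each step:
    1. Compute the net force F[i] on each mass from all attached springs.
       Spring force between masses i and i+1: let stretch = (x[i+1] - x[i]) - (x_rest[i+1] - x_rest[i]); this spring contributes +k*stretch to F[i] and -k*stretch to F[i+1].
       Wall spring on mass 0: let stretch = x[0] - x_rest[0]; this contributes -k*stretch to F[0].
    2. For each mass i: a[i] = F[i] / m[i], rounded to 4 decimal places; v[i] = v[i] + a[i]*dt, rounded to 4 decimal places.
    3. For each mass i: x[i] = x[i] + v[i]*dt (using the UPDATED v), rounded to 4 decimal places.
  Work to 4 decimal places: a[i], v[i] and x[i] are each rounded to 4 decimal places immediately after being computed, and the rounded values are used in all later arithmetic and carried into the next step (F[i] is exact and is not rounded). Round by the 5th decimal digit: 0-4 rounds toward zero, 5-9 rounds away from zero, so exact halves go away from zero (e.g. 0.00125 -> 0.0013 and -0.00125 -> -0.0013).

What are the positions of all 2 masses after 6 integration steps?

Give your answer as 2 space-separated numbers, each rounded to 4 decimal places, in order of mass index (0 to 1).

Step 0: x=[7.0000 14.0000] v=[0.0000 0.0000]
Step 1: x=[7.0000 13.9200] v=[0.0000 -0.4000]
Step 2: x=[6.9936 13.7664] v=[-0.0320 -0.7680]
Step 3: x=[6.9695 13.5510] v=[-0.1203 -1.0771]
Step 4: x=[6.9144 13.2891] v=[-0.2755 -1.3097]
Step 5: x=[6.8161 12.9972] v=[-0.4914 -1.4596]
Step 6: x=[6.6670 12.6908] v=[-0.7454 -1.5320]

Answer: 6.6670 12.6908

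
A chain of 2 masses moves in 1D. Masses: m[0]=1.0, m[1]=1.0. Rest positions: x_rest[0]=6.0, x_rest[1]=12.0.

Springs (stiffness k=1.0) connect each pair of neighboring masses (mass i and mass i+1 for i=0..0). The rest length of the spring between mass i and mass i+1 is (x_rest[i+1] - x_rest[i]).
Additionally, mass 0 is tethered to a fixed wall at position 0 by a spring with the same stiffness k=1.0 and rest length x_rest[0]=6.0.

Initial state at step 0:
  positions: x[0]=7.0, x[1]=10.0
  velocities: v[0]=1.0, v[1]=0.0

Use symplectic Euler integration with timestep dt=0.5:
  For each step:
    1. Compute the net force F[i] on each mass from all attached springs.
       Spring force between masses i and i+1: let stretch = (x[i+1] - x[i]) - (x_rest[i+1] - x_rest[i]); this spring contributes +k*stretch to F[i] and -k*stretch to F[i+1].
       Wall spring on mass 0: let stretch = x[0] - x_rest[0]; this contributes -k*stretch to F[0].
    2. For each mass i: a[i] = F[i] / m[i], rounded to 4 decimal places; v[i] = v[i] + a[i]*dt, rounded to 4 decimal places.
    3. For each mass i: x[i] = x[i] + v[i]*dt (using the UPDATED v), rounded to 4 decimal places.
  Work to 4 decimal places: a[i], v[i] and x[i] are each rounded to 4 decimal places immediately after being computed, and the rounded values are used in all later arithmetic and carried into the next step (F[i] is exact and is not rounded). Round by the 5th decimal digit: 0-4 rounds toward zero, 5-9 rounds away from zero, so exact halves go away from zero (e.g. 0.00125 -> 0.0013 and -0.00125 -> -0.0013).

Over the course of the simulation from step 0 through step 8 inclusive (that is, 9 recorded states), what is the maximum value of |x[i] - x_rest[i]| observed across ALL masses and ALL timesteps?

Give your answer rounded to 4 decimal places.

Step 0: x=[7.0000 10.0000] v=[1.0000 0.0000]
Step 1: x=[6.5000 10.7500] v=[-1.0000 1.5000]
Step 2: x=[5.4375 11.9375] v=[-2.1250 2.3750]
Step 3: x=[4.6406 13.0000] v=[-1.5938 2.1250]
Step 4: x=[4.7734 13.4727] v=[0.2656 0.9453]
Step 5: x=[5.8877 13.2705] v=[2.2286 -0.4044]
Step 6: x=[7.3758 12.7226] v=[2.9762 -1.0958]
Step 7: x=[8.3567 12.3380] v=[1.9617 -0.7692]
Step 8: x=[8.2437 12.4581] v=[-0.2260 0.2402]
Max displacement = 2.3567

Answer: 2.3567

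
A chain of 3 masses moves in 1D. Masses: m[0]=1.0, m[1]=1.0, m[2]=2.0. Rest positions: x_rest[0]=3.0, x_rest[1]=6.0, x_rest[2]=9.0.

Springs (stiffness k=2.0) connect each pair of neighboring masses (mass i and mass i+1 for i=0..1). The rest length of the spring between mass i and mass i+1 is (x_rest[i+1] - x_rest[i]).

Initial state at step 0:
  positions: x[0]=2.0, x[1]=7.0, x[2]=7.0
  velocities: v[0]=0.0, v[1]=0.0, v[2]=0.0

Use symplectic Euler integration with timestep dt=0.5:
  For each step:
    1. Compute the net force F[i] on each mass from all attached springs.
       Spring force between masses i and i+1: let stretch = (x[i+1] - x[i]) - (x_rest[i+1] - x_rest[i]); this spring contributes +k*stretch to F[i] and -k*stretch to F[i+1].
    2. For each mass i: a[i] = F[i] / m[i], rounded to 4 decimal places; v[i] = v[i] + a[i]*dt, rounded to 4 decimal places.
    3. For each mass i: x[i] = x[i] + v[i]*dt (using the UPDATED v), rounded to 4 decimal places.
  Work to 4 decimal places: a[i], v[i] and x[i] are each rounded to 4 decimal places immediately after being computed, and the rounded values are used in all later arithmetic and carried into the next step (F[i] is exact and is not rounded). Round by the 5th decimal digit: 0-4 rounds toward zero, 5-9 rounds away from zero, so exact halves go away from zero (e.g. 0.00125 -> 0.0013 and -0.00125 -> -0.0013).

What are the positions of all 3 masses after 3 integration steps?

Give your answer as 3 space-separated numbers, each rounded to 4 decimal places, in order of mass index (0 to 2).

Step 0: x=[2.0000 7.0000 7.0000] v=[0.0000 0.0000 0.0000]
Step 1: x=[3.0000 4.5000 7.7500] v=[2.0000 -5.0000 1.5000]
Step 2: x=[3.2500 2.8750 8.4375] v=[0.5000 -3.2500 1.3750]
Step 3: x=[1.8125 4.2188 8.4844] v=[-2.8750 2.6875 0.0938]

Answer: 1.8125 4.2188 8.4844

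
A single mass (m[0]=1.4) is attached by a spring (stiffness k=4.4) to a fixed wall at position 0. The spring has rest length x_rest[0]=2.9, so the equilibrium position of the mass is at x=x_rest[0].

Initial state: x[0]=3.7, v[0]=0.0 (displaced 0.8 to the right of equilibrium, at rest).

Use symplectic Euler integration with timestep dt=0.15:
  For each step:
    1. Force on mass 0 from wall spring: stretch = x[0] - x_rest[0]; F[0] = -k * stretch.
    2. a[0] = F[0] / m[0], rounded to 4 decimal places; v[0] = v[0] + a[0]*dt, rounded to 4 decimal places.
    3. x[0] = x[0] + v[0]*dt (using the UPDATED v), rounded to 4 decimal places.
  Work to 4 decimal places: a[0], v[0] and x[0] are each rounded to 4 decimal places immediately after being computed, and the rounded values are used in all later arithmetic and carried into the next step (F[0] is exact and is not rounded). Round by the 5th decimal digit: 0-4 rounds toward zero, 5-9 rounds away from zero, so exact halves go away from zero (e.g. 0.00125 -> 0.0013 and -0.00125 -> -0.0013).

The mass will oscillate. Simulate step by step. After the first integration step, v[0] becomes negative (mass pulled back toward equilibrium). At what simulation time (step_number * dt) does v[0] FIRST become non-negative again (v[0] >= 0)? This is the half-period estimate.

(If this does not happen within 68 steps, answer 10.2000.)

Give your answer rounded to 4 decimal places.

Step 0: x=[3.7000] v=[0.0000]
Step 1: x=[3.6434] v=[-0.3771]
Step 2: x=[3.5343] v=[-0.7276]
Step 3: x=[3.3803] v=[-1.0266]
Step 4: x=[3.1924] v=[-1.2530]
Step 5: x=[2.9838] v=[-1.3909]
Step 6: x=[2.7692] v=[-1.4304]
Step 7: x=[2.5639] v=[-1.3687]
Step 8: x=[2.3824] v=[-1.2103]
Step 9: x=[2.2375] v=[-0.9663]
Step 10: x=[2.1394] v=[-0.6540]
Step 11: x=[2.0951] v=[-0.2954]
Step 12: x=[2.1077] v=[0.0841]
First v>=0 after going negative at step 12, time=1.8000

Answer: 1.8000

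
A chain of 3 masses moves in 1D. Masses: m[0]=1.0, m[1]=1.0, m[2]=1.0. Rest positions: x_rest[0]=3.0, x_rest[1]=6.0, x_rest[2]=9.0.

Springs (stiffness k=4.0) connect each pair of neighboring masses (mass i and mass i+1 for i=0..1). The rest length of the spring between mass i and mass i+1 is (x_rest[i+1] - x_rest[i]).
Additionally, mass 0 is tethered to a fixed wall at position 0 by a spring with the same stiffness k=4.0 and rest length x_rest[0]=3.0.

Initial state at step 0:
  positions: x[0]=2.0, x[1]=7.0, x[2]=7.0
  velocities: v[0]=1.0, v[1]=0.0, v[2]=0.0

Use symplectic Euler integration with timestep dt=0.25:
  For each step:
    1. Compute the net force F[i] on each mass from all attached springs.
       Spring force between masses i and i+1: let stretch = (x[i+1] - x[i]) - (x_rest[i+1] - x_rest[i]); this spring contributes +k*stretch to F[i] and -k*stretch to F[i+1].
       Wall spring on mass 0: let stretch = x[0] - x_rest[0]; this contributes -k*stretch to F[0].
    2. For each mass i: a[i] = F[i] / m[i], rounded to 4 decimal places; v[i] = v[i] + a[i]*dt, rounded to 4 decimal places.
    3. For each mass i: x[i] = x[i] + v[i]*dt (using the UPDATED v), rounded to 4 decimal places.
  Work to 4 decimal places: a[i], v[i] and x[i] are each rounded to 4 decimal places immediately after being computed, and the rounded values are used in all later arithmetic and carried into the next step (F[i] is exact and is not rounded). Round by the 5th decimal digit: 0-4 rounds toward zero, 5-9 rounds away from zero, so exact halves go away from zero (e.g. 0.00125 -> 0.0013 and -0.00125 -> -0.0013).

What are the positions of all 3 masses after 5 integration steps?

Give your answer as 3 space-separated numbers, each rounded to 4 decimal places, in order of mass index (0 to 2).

Answer: 1.7500 6.5147 9.0371

Derivation:
Step 0: x=[2.0000 7.0000 7.0000] v=[1.0000 0.0000 0.0000]
Step 1: x=[3.0000 5.7500 7.7500] v=[4.0000 -5.0000 3.0000]
Step 2: x=[3.9375 4.3125 8.7500] v=[3.7500 -5.7500 4.0000]
Step 3: x=[3.9844 3.8906 9.3906] v=[0.1875 -1.6875 2.5625]
Step 4: x=[3.0117 4.8672 9.4062] v=[-3.8907 3.9063 0.0625]
Step 5: x=[1.7500 6.5147 9.0371] v=[-5.0469 6.5898 -1.4765]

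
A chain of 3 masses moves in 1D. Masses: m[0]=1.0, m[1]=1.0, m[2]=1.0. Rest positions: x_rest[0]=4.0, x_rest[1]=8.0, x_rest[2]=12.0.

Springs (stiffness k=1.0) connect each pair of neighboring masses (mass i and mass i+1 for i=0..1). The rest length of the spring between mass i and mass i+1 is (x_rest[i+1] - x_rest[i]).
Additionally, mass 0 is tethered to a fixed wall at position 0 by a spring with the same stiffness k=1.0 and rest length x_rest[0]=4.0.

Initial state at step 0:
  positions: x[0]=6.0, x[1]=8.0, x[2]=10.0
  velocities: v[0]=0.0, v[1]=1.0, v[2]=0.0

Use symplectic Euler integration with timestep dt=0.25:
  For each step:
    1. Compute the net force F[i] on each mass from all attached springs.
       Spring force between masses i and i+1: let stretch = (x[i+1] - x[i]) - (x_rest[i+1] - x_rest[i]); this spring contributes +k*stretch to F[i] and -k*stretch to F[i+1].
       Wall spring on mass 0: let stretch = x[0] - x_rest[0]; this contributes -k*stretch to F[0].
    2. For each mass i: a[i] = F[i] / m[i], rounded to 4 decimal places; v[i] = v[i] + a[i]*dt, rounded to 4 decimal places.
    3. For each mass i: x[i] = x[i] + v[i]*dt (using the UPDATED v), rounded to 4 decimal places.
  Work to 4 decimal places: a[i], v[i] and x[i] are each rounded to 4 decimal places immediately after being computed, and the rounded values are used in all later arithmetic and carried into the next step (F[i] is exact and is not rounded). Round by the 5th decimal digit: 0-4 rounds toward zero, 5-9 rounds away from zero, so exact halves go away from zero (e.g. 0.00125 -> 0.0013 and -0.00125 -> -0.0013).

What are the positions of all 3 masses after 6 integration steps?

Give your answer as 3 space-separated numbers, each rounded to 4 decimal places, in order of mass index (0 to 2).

Answer: 2.9558 8.3284 12.4862

Derivation:
Step 0: x=[6.0000 8.0000 10.0000] v=[0.0000 1.0000 0.0000]
Step 1: x=[5.7500 8.2500 10.1250] v=[-1.0000 1.0000 0.5000]
Step 2: x=[5.2969 8.4610 10.3828] v=[-1.8125 0.8438 1.0313]
Step 3: x=[4.7105 8.5943 10.7705] v=[-2.3457 0.5332 1.5509]
Step 4: x=[4.0724 8.6209 11.2722] v=[-2.5524 0.1063 2.0069]
Step 5: x=[3.4641 8.5289 11.8582] v=[-2.4334 -0.3680 2.3441]
Step 6: x=[2.9558 8.3284 12.4862] v=[-2.0332 -0.8019 2.5118]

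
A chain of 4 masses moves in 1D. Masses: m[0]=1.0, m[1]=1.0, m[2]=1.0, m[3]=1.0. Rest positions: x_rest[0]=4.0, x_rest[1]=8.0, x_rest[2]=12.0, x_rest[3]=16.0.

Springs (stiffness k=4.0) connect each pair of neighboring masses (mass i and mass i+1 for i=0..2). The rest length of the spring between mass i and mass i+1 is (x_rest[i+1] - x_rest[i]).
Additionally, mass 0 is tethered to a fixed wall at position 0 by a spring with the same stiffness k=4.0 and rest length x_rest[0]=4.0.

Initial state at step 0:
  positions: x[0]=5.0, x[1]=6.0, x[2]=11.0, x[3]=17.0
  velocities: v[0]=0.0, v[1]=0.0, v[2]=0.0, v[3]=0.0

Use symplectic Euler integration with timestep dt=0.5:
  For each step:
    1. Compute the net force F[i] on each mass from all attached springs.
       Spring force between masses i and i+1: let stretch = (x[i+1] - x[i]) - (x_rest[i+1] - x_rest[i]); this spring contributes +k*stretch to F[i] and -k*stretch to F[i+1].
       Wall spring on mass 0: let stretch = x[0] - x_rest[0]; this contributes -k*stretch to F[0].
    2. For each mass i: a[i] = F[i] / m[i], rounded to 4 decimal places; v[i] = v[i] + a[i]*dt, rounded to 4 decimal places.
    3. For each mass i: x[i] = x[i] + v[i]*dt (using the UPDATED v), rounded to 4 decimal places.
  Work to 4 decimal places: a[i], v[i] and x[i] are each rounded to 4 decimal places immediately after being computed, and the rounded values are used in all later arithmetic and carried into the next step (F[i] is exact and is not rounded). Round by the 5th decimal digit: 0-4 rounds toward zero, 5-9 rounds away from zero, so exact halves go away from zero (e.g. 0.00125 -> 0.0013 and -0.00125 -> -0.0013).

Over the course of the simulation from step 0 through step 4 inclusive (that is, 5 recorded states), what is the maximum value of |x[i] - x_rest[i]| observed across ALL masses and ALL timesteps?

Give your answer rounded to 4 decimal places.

Step 0: x=[5.0000 6.0000 11.0000 17.0000] v=[0.0000 0.0000 0.0000 0.0000]
Step 1: x=[1.0000 10.0000 12.0000 15.0000] v=[-8.0000 8.0000 2.0000 -4.0000]
Step 2: x=[5.0000 7.0000 14.0000 14.0000] v=[8.0000 -6.0000 4.0000 -2.0000]
Step 3: x=[6.0000 9.0000 9.0000 17.0000] v=[2.0000 4.0000 -10.0000 6.0000]
Step 4: x=[4.0000 8.0000 12.0000 16.0000] v=[-4.0000 -2.0000 6.0000 -2.0000]
Max displacement = 3.0000

Answer: 3.0000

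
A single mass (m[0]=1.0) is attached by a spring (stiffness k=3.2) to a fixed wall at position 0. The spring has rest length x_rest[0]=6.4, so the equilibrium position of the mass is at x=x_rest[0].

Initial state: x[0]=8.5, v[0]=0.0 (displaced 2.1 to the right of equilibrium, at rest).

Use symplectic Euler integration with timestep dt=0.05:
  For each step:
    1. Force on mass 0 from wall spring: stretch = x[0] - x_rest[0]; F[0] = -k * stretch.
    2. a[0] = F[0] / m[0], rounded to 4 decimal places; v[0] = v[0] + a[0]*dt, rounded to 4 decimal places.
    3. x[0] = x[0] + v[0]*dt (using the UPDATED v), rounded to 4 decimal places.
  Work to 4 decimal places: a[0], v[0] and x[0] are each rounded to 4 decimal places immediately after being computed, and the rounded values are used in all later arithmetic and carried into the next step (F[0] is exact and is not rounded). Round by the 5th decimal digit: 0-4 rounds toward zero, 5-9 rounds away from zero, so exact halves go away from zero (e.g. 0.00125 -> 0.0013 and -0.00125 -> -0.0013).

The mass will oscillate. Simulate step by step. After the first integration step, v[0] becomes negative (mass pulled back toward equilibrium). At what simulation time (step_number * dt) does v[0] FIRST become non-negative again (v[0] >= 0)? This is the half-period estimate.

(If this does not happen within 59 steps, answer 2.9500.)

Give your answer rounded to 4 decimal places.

Step 0: x=[8.5000] v=[0.0000]
Step 1: x=[8.4832] v=[-0.3360]
Step 2: x=[8.4497] v=[-0.6693]
Step 3: x=[8.3998] v=[-0.9973]
Step 4: x=[8.3339] v=[-1.3173]
Step 5: x=[8.2526] v=[-1.6267]
Step 6: x=[8.1564] v=[-1.9231]
Step 7: x=[8.0462] v=[-2.2041]
Step 8: x=[7.9228] v=[-2.4675]
Step 9: x=[7.7872] v=[-2.7112]
Step 10: x=[7.6405] v=[-2.9332]
Step 11: x=[7.4839] v=[-3.1317]
Step 12: x=[7.3186] v=[-3.3051]
Step 13: x=[7.1460] v=[-3.4521]
Step 14: x=[6.9674] v=[-3.5715]
Step 15: x=[6.7843] v=[-3.6623]
Step 16: x=[6.5981] v=[-3.7238]
Step 17: x=[6.4103] v=[-3.7555]
Step 18: x=[6.2224] v=[-3.7572]
Step 19: x=[6.0360] v=[-3.7288]
Step 20: x=[5.8525] v=[-3.6706]
Step 21: x=[5.6734] v=[-3.5830]
Step 22: x=[5.5001] v=[-3.4667]
Step 23: x=[5.3340] v=[-3.3227]
Step 24: x=[5.1764] v=[-3.1521]
Step 25: x=[5.0286] v=[-2.9563]
Step 26: x=[4.8918] v=[-2.7369]
Step 27: x=[4.7670] v=[-2.4956]
Step 28: x=[4.6553] v=[-2.2343]
Step 29: x=[4.5575] v=[-1.9552]
Step 30: x=[4.4745] v=[-1.6604]
Step 31: x=[4.4069] v=[-1.3523]
Step 32: x=[4.3552] v=[-1.0334]
Step 33: x=[4.3199] v=[-0.7062]
Step 34: x=[4.3012] v=[-0.3734]
Step 35: x=[4.2993] v=[-0.0376]
Step 36: x=[4.3142] v=[0.2985]
First v>=0 after going negative at step 36, time=1.8000

Answer: 1.8000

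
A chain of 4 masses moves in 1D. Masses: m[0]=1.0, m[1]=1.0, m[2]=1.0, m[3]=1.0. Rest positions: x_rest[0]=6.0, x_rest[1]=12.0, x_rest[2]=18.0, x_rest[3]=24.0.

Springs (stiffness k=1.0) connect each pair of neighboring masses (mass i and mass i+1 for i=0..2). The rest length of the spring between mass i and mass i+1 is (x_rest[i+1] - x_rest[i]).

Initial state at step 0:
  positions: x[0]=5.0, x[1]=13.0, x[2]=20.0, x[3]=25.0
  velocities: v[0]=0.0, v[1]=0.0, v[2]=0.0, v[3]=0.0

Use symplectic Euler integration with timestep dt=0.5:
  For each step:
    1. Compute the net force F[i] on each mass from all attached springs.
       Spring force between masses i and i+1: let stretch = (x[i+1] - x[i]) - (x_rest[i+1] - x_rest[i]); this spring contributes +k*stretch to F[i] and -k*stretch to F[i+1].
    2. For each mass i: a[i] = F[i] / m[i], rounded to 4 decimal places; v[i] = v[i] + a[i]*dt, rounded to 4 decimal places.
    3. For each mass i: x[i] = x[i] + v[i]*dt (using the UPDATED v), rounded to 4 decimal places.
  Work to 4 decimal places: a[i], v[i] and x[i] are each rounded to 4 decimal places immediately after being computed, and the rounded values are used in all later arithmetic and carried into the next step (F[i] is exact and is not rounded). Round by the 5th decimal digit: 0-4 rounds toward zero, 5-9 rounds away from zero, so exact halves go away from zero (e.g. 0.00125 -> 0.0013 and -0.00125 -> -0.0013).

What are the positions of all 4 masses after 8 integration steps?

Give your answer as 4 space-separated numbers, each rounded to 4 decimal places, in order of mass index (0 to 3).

Step 0: x=[5.0000 13.0000 20.0000 25.0000] v=[0.0000 0.0000 0.0000 0.0000]
Step 1: x=[5.5000 12.7500 19.5000 25.2500] v=[1.0000 -0.5000 -1.0000 0.5000]
Step 2: x=[6.3125 12.3750 18.7500 25.5625] v=[1.6250 -0.7500 -1.5000 0.6250]
Step 3: x=[7.1407 12.0781 18.1094 25.6719] v=[1.6563 -0.5938 -1.2813 0.2188]
Step 4: x=[7.7032 12.0547 17.8516 25.3907] v=[1.1250 -0.0469 -0.5157 -0.5625]
Step 5: x=[7.8536 12.3926 18.0293 24.7247] v=[0.3008 0.6758 0.3554 -1.3321]
Step 6: x=[7.6388 13.0050 18.4717 23.8848] v=[-0.4297 1.2247 0.8848 -1.6798]
Step 7: x=[7.2655 13.6425 18.9007 23.1916] v=[-0.7466 1.2750 0.8580 -1.3864]
Step 8: x=[6.9865 14.0003 19.0879 22.9257] v=[-0.5581 0.7156 0.3744 -0.5319]

Answer: 6.9865 14.0003 19.0879 22.9257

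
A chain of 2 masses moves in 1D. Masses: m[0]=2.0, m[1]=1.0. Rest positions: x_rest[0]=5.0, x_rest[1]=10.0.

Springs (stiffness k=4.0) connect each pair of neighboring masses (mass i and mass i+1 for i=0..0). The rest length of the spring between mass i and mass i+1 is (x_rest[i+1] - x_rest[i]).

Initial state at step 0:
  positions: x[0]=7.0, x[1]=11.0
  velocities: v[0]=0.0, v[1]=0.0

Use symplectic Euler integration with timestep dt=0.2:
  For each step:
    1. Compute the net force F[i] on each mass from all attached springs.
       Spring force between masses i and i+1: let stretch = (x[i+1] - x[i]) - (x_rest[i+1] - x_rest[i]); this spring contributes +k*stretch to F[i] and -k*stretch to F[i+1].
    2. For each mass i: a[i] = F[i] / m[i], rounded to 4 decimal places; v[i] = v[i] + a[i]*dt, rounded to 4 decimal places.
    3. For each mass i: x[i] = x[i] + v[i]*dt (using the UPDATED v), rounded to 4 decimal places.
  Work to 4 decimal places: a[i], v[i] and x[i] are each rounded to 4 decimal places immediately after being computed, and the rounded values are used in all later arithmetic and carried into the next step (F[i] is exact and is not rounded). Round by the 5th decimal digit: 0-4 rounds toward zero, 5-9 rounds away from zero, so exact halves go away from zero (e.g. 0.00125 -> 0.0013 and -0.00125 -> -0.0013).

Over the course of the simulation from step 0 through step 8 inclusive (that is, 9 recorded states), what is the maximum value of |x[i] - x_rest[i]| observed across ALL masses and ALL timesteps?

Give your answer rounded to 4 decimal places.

Step 0: x=[7.0000 11.0000] v=[0.0000 0.0000]
Step 1: x=[6.9200 11.1600] v=[-0.4000 0.8000]
Step 2: x=[6.7792 11.4416] v=[-0.7040 1.4080]
Step 3: x=[6.6114 11.7772] v=[-0.8390 1.6781]
Step 4: x=[6.4569 12.0863] v=[-0.7727 1.5455]
Step 5: x=[6.3527 12.2947] v=[-0.5209 1.0420]
Step 6: x=[6.3239 12.3524] v=[-0.1441 0.2884]
Step 7: x=[6.3774 12.2455] v=[0.2673 -0.5344]
Step 8: x=[6.5003 11.9997] v=[0.6145 -1.2289]
Max displacement = 2.3524

Answer: 2.3524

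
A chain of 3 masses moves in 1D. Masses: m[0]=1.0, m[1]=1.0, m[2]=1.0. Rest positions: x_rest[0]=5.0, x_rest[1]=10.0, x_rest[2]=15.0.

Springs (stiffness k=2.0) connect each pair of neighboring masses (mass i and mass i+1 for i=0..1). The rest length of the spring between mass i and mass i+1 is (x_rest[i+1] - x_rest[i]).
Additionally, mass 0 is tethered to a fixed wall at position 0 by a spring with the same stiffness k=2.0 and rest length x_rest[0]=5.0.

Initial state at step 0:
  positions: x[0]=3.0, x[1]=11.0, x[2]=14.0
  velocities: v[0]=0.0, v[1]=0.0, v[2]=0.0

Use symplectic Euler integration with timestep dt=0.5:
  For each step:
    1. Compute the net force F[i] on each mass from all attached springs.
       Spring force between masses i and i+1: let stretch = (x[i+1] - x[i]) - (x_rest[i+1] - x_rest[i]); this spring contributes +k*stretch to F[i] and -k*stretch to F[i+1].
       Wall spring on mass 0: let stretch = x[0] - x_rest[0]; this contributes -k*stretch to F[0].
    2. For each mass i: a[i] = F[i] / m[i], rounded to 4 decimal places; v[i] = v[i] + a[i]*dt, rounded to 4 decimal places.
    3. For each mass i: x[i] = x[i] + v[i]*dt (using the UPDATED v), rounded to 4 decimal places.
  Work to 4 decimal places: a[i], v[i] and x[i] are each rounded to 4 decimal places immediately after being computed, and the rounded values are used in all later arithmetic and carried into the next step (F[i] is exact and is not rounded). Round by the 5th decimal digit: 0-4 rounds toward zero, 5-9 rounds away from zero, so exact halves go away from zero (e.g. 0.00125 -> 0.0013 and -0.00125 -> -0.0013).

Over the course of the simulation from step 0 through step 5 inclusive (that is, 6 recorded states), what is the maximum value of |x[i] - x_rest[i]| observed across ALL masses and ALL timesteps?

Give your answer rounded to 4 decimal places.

Answer: 2.2500

Derivation:
Step 0: x=[3.0000 11.0000 14.0000] v=[0.0000 0.0000 0.0000]
Step 1: x=[5.5000 8.5000 15.0000] v=[5.0000 -5.0000 2.0000]
Step 2: x=[6.7500 7.7500 15.2500] v=[2.5000 -1.5000 0.5000]
Step 3: x=[5.1250 10.2500 14.2500] v=[-3.2500 5.0000 -2.0000]
Step 4: x=[3.5000 12.1875 13.7500] v=[-3.2500 3.8750 -1.0000]
Step 5: x=[4.4688 10.5625 14.9688] v=[1.9375 -3.2500 2.4375]
Max displacement = 2.2500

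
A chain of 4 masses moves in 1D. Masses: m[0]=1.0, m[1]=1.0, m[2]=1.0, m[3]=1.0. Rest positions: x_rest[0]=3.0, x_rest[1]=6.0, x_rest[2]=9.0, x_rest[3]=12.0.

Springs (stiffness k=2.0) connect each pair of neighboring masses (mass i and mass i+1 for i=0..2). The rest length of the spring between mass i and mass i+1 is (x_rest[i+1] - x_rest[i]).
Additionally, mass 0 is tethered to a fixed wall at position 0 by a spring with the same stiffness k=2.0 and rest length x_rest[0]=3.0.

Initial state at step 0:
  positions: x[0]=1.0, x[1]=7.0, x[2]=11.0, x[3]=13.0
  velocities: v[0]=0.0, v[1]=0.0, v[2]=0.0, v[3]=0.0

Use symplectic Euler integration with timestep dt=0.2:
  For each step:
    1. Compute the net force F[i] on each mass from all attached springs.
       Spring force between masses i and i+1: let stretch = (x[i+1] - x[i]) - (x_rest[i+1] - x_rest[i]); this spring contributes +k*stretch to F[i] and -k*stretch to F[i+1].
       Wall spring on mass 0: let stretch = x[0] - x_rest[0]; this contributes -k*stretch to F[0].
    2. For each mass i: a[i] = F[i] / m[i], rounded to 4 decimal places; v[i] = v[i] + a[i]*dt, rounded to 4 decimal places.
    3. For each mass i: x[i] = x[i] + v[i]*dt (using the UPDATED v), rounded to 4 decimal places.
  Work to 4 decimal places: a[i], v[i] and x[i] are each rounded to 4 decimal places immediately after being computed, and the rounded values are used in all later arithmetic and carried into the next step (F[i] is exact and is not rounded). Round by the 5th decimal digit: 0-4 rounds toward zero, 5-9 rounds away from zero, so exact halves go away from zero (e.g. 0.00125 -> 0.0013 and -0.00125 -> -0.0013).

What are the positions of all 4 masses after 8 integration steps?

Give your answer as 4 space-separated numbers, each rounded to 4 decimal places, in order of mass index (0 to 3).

Step 0: x=[1.0000 7.0000 11.0000 13.0000] v=[0.0000 0.0000 0.0000 0.0000]
Step 1: x=[1.4000 6.8400 10.8400 13.0800] v=[2.0000 -0.8000 -0.8000 0.4000]
Step 2: x=[2.1232 6.5648 10.5392 13.2208] v=[3.6160 -1.3760 -1.5040 0.7040]
Step 3: x=[3.0319 6.2522 10.1350 13.3871] v=[4.5434 -1.5629 -2.0211 0.8314]
Step 4: x=[3.9557 5.9926 9.6803 13.5332] v=[4.6188 -1.2979 -2.2734 0.7306]
Step 5: x=[4.7260 5.8651 9.2388 13.6111] v=[3.8513 -0.6376 -2.2073 0.3894]
Step 6: x=[5.2093 5.9163 8.8772 13.5792] v=[2.4165 0.2562 -1.8079 -0.1595]
Step 7: x=[5.3324 6.1479 8.6549 13.4111] v=[0.6156 1.1578 -1.1115 -0.8403]
Step 8: x=[5.0942 6.5148 8.6125 13.1025] v=[-1.1912 1.8344 -0.2118 -1.5428]

Answer: 5.0942 6.5148 8.6125 13.1025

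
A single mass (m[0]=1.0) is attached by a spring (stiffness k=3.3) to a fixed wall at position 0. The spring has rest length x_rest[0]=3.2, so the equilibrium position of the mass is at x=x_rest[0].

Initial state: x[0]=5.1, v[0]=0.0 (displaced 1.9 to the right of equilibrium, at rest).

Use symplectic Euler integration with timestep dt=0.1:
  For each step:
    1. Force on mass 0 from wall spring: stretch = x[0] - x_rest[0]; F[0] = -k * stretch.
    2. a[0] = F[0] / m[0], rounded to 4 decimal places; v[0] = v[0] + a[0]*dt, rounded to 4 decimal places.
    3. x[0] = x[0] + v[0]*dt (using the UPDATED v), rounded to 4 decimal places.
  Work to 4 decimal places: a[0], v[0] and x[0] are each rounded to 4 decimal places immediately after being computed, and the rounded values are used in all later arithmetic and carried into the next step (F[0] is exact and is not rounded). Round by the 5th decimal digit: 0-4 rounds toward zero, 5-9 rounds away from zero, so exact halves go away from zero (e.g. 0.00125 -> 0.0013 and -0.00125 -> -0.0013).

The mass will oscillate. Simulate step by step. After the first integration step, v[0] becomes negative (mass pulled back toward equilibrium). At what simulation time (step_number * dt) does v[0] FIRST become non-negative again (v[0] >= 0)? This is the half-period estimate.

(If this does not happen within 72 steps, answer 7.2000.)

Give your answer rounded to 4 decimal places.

Answer: 1.8000

Derivation:
Step 0: x=[5.1000] v=[0.0000]
Step 1: x=[5.0373] v=[-0.6270]
Step 2: x=[4.9140] v=[-1.2333]
Step 3: x=[4.7341] v=[-1.7989]
Step 4: x=[4.5036] v=[-2.3052]
Step 5: x=[4.2301] v=[-2.7354]
Step 6: x=[3.9226] v=[-3.0753]
Step 7: x=[3.5912] v=[-3.3138]
Step 8: x=[3.2469] v=[-3.4429]
Step 9: x=[2.9011] v=[-3.4584]
Step 10: x=[2.5651] v=[-3.3598]
Step 11: x=[2.2501] v=[-3.1503]
Step 12: x=[1.9664] v=[-2.8368]
Step 13: x=[1.7234] v=[-2.4297]
Step 14: x=[1.5292] v=[-1.9424]
Step 15: x=[1.3901] v=[-1.3910]
Step 16: x=[1.3107] v=[-0.7937]
Step 17: x=[1.2937] v=[-0.1702]
Step 18: x=[1.3396] v=[0.4589]
First v>=0 after going negative at step 18, time=1.8000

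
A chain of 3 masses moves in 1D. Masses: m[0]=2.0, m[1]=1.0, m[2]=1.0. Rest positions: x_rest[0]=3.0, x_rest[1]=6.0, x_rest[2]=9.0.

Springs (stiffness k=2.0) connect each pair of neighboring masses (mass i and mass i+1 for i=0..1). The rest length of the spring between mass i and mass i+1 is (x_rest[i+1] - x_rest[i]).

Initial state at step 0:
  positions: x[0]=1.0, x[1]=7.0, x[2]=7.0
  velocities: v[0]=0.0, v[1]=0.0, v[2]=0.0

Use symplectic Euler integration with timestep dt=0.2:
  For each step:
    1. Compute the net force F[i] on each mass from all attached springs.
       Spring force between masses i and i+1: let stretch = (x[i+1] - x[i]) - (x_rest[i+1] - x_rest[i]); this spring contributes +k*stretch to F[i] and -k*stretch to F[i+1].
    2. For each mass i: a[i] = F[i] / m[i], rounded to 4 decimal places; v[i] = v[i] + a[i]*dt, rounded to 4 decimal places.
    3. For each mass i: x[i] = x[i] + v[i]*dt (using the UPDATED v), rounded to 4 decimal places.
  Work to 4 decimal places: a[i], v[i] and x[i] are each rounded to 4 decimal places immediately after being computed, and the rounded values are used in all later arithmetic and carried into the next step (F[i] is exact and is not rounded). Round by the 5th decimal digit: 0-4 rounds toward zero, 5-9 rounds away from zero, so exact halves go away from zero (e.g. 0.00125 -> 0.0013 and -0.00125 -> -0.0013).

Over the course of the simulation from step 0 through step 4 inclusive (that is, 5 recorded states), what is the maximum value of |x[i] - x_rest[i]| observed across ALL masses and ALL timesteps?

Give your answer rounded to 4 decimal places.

Step 0: x=[1.0000 7.0000 7.0000] v=[0.0000 0.0000 0.0000]
Step 1: x=[1.1200 6.5200 7.2400] v=[0.6000 -2.4000 1.2000]
Step 2: x=[1.3360 5.6656 7.6624] v=[1.0800 -4.2720 2.1120]
Step 3: x=[1.6052 4.6246 8.1651] v=[1.3459 -5.2051 2.5133]
Step 4: x=[1.8752 3.6253 8.6245] v=[1.3498 -4.9967 2.2971]
Max displacement = 2.3747

Answer: 2.3747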